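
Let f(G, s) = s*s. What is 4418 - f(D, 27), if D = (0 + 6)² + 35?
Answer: 3689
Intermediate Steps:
D = 71 (D = 6² + 35 = 36 + 35 = 71)
f(G, s) = s²
4418 - f(D, 27) = 4418 - 1*27² = 4418 - 1*729 = 4418 - 729 = 3689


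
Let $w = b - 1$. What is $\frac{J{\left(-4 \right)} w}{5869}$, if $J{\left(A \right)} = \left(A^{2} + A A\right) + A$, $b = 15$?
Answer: $\frac{392}{5869} \approx 0.066792$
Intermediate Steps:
$J{\left(A \right)} = A + 2 A^{2}$ ($J{\left(A \right)} = \left(A^{2} + A^{2}\right) + A = 2 A^{2} + A = A + 2 A^{2}$)
$w = 14$ ($w = 15 - 1 = 14$)
$\frac{J{\left(-4 \right)} w}{5869} = \frac{- 4 \left(1 + 2 \left(-4\right)\right) 14}{5869} = - 4 \left(1 - 8\right) 14 \cdot \frac{1}{5869} = \left(-4\right) \left(-7\right) 14 \cdot \frac{1}{5869} = 28 \cdot 14 \cdot \frac{1}{5869} = 392 \cdot \frac{1}{5869} = \frac{392}{5869}$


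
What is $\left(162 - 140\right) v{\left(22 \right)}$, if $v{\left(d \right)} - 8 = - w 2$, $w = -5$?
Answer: $396$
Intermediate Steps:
$v{\left(d \right)} = 18$ ($v{\left(d \right)} = 8 - \left(-5\right) 2 = 8 - -10 = 8 + 10 = 18$)
$\left(162 - 140\right) v{\left(22 \right)} = \left(162 - 140\right) 18 = 22 \cdot 18 = 396$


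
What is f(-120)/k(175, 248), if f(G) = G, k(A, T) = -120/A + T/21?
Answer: -1575/146 ≈ -10.788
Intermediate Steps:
k(A, T) = -120/A + T/21 (k(A, T) = -120/A + T*(1/21) = -120/A + T/21)
f(-120)/k(175, 248) = -120/(-120/175 + (1/21)*248) = -120/(-120*1/175 + 248/21) = -120/(-24/35 + 248/21) = -120/1168/105 = -120*105/1168 = -1575/146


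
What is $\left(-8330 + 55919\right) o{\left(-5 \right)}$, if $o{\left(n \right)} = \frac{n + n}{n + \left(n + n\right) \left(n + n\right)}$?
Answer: $- \frac{95178}{19} \approx -5009.4$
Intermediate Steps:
$o{\left(n \right)} = \frac{2 n}{n + 4 n^{2}}$ ($o{\left(n \right)} = \frac{2 n}{n + 2 n 2 n} = \frac{2 n}{n + 4 n^{2}}$)
$\left(-8330 + 55919\right) o{\left(-5 \right)} = \left(-8330 + 55919\right) \frac{2}{1 + 4 \left(-5\right)} = 47589 \frac{2}{1 - 20} = 47589 \frac{2}{-19} = 47589 \cdot 2 \left(- \frac{1}{19}\right) = 47589 \left(- \frac{2}{19}\right) = - \frac{95178}{19}$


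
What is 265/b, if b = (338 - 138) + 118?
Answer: 5/6 ≈ 0.83333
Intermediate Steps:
b = 318 (b = 200 + 118 = 318)
265/b = 265/318 = 265*(1/318) = 5/6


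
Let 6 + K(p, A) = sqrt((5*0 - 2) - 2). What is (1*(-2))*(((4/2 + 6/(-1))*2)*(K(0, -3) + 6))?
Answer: 32*I ≈ 32.0*I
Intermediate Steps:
K(p, A) = -6 + 2*I (K(p, A) = -6 + sqrt((5*0 - 2) - 2) = -6 + sqrt((0 - 2) - 2) = -6 + sqrt(-2 - 2) = -6 + sqrt(-4) = -6 + 2*I)
(1*(-2))*(((4/2 + 6/(-1))*2)*(K(0, -3) + 6)) = (1*(-2))*(((4/2 + 6/(-1))*2)*((-6 + 2*I) + 6)) = -2*(4*(1/2) + 6*(-1))*2*2*I = -2*(2 - 6)*2*2*I = -2*(-4*2)*2*I = -(-16)*2*I = -(-32)*I = 32*I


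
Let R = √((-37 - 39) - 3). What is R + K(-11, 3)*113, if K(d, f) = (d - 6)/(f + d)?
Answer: 1921/8 + I*√79 ≈ 240.13 + 8.8882*I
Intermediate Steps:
K(d, f) = (-6 + d)/(d + f)
R = I*√79 (R = √(-76 - 3) = √(-79) = I*√79 ≈ 8.8882*I)
R + K(-11, 3)*113 = I*√79 + ((-6 - 11)/(-11 + 3))*113 = I*√79 + (-17/(-8))*113 = I*√79 - ⅛*(-17)*113 = I*√79 + (17/8)*113 = I*√79 + 1921/8 = 1921/8 + I*√79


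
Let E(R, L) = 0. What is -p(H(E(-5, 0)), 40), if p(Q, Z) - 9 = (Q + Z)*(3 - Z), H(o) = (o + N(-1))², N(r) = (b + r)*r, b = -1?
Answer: 1619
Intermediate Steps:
N(r) = r*(-1 + r) (N(r) = (-1 + r)*r = r*(-1 + r))
H(o) = (2 + o)² (H(o) = (o - (-1 - 1))² = (o - 1*(-2))² = (o + 2)² = (2 + o)²)
p(Q, Z) = 9 + (3 - Z)*(Q + Z) (p(Q, Z) = 9 + (Q + Z)*(3 - Z) = 9 + (3 - Z)*(Q + Z))
-p(H(E(-5, 0)), 40) = -(9 - 1*40² + 3*(2 + 0)² + 3*40 - 1*(2 + 0)²*40) = -(9 - 1*1600 + 3*2² + 120 - 1*2²*40) = -(9 - 1600 + 3*4 + 120 - 1*4*40) = -(9 - 1600 + 12 + 120 - 160) = -1*(-1619) = 1619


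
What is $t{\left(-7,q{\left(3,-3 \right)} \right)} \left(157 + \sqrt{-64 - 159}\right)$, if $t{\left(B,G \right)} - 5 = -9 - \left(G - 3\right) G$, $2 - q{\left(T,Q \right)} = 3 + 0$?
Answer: $-1256 - 8 i \sqrt{223} \approx -1256.0 - 119.47 i$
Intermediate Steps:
$q{\left(T,Q \right)} = -1$ ($q{\left(T,Q \right)} = 2 - \left(3 + 0\right) = 2 - 3 = -1$)
$t{\left(B,G \right)} = -4 - G \left(-3 + G\right)$ ($t{\left(B,G \right)} = 5 - \left(9 + \left(G - 3\right) G\right) = 5 - \left(9 + \left(-3 + G\right) G\right) = 5 - \left(9 + G \left(-3 + G\right)\right) = -4 - G \left(-3 + G\right)$)
$t{\left(-7,q{\left(3,-3 \right)} \right)} \left(157 + \sqrt{-64 - 159}\right) = \left(-4 - \left(-1\right)^{2} + 3 \left(-1\right)\right) \left(157 + \sqrt{-64 - 159}\right) = \left(-4 - 1 - 3\right) \left(157 + \sqrt{-223}\right) = \left(-4 - 1 - 3\right) \left(157 + i \sqrt{223}\right) = - 8 \left(157 + i \sqrt{223}\right) = -1256 - 8 i \sqrt{223}$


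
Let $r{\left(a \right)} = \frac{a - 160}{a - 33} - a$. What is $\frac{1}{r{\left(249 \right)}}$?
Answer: $- \frac{216}{53695} \approx -0.0040227$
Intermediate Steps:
$r{\left(a \right)} = - a + \frac{-160 + a}{-33 + a}$ ($r{\left(a \right)} = \frac{-160 + a}{-33 + a} - a = - a + \frac{-160 + a}{-33 + a}$)
$\frac{1}{r{\left(249 \right)}} = \frac{1}{\frac{1}{-33 + 249} \left(-160 - 249^{2} + 34 \cdot 249\right)} = \frac{1}{\frac{1}{216} \left(-160 - 62001 + 8466\right)} = \frac{1}{\frac{1}{216} \left(-53695\right)} = \frac{1}{- \frac{53695}{216}} = - \frac{216}{53695}$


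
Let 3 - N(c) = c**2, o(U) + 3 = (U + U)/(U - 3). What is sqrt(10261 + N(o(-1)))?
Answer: 3*sqrt(4559)/2 ≈ 101.28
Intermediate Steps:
o(U) = -3 + 2*U/(-3 + U) (o(U) = -3 + (U + U)/(U - 3) = -3 + (2*U)/(-3 + U) = -3 + 2*U/(-3 + U))
N(c) = 3 - c**2
sqrt(10261 + N(o(-1))) = sqrt(10261 + (3 - ((9 - 1*(-1))/(-3 - 1))**2)) = sqrt(10261 + (3 - ((9 + 1)/(-4))**2)) = sqrt(10261 + (3 - (-1/4*10)**2)) = sqrt(10261 + (3 - (-5/2)**2)) = sqrt(10261 + (3 - 1*25/4)) = sqrt(10261 + (3 - 25/4)) = sqrt(10261 - 13/4) = sqrt(41031/4) = 3*sqrt(4559)/2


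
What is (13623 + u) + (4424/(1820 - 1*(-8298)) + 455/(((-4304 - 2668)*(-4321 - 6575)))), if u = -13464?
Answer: 8753483107523/54902372544 ≈ 159.44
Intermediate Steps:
(13623 + u) + (4424/(1820 - 1*(-8298)) + 455/(((-4304 - 2668)*(-4321 - 6575)))) = (13623 - 13464) + (4424/(1820 - 1*(-8298)) + 455/(((-4304 - 2668)*(-4321 - 6575)))) = 159 + (4424/(1820 + 8298) + 455/((-6972*(-10896)))) = 159 + (4424/10118 + 455/75966912) = 159 + (4424*(1/10118) + 455*(1/75966912)) = 159 + (2212/5059 + 65/10852416) = 159 + 24005873027/54902372544 = 8753483107523/54902372544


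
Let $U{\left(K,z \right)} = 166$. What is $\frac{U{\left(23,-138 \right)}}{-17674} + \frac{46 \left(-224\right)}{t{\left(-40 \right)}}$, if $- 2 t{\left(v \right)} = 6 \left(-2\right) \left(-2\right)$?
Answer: $\frac{22763863}{26511} \approx 858.66$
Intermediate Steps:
$t{\left(v \right)} = -12$ ($t{\left(v \right)} = - \frac{6 \left(-2\right) \left(-2\right)}{2} = - \frac{\left(-12\right) \left(-2\right)}{2} = \left(- \frac{1}{2}\right) 24 = -12$)
$\frac{U{\left(23,-138 \right)}}{-17674} + \frac{46 \left(-224\right)}{t{\left(-40 \right)}} = \frac{166}{-17674} + \frac{46 \left(-224\right)}{-12} = 166 \left(- \frac{1}{17674}\right) - - \frac{2576}{3} = - \frac{83}{8837} + \frac{2576}{3} = \frac{22763863}{26511}$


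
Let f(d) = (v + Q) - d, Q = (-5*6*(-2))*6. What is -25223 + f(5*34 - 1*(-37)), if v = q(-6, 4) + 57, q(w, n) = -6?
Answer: -25019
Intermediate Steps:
v = 51 (v = -6 + 57 = 51)
Q = 360 (Q = -30*(-2)*6 = 60*6 = 360)
f(d) = 411 - d (f(d) = (51 + 360) - d = 411 - d)
-25223 + f(5*34 - 1*(-37)) = -25223 + (411 - (5*34 - 1*(-37))) = -25223 + (411 - (170 + 37)) = -25223 + (411 - 1*207) = -25223 + (411 - 207) = -25223 + 204 = -25019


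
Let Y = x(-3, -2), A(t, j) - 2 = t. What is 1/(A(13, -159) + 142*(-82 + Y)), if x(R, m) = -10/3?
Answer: -3/36307 ≈ -8.2629e-5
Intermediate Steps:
A(t, j) = 2 + t
x(R, m) = -10/3 (x(R, m) = -10*⅓ = -10/3)
Y = -10/3 ≈ -3.3333
1/(A(13, -159) + 142*(-82 + Y)) = 1/((2 + 13) + 142*(-82 - 10/3)) = 1/(15 + 142*(-256/3)) = 1/(15 - 36352/3) = 1/(-36307/3) = -3/36307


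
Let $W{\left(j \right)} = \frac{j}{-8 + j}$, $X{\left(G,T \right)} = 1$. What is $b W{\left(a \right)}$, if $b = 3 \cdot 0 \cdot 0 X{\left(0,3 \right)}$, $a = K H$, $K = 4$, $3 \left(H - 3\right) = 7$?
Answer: $0$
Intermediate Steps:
$H = \frac{16}{3}$ ($H = 3 + \frac{1}{3} \cdot 7 = 3 + \frac{7}{3} = \frac{16}{3} \approx 5.3333$)
$a = \frac{64}{3}$ ($a = 4 \cdot \frac{16}{3} = \frac{64}{3} \approx 21.333$)
$b = 0$ ($b = 3 \cdot 0 \cdot 0 \cdot 1 = 3 \cdot 0 \cdot 1 = 0 \cdot 1 = 0$)
$W{\left(j \right)} = \frac{j}{-8 + j}$
$b W{\left(a \right)} = 0 \frac{64}{3 \left(-8 + \frac{64}{3}\right)} = 0 \frac{64}{3 \cdot \frac{40}{3}} = 0 \cdot \frac{64}{3} \cdot \frac{3}{40} = 0 \cdot \frac{8}{5} = 0$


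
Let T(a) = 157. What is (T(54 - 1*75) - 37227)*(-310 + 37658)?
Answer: -1384490360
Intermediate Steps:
(T(54 - 1*75) - 37227)*(-310 + 37658) = (157 - 37227)*(-310 + 37658) = -37070*37348 = -1384490360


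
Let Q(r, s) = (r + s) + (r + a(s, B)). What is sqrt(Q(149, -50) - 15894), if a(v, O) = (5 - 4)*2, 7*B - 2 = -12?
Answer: 2*I*sqrt(3911) ≈ 125.08*I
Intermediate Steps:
B = -10/7 (B = 2/7 + (1/7)*(-12) = 2/7 - 12/7 = -10/7 ≈ -1.4286)
a(v, O) = 2 (a(v, O) = 1*2 = 2)
Q(r, s) = 2 + s + 2*r (Q(r, s) = (r + s) + (r + 2) = (r + s) + (2 + r) = 2 + s + 2*r)
sqrt(Q(149, -50) - 15894) = sqrt((2 - 50 + 2*149) - 15894) = sqrt((2 - 50 + 298) - 15894) = sqrt(250 - 15894) = sqrt(-15644) = 2*I*sqrt(3911)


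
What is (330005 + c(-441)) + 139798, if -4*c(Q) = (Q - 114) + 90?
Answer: 1879677/4 ≈ 4.6992e+5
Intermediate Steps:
c(Q) = 6 - Q/4 (c(Q) = -((Q - 114) + 90)/4 = -((-114 + Q) + 90)/4 = -(-24 + Q)/4 = 6 - Q/4)
(330005 + c(-441)) + 139798 = (330005 + (6 - ¼*(-441))) + 139798 = (330005 + (6 + 441/4)) + 139798 = (330005 + 465/4) + 139798 = 1320485/4 + 139798 = 1879677/4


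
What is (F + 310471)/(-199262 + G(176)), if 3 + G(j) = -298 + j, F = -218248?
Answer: -92223/199387 ≈ -0.46253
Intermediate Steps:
G(j) = -301 + j (G(j) = -3 + (-298 + j) = -301 + j)
(F + 310471)/(-199262 + G(176)) = (-218248 + 310471)/(-199262 + (-301 + 176)) = 92223/(-199262 - 125) = 92223/(-199387) = 92223*(-1/199387) = -92223/199387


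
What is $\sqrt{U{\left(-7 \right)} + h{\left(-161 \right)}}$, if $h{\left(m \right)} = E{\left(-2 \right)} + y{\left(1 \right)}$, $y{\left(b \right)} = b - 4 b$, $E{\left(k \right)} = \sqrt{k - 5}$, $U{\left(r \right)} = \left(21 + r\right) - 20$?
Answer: $\sqrt{-9 + i \sqrt{7}} \approx 0.43637 + 3.0316 i$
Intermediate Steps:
$U{\left(r \right)} = 1 + r$
$E{\left(k \right)} = \sqrt{-5 + k}$
$y{\left(b \right)} = - 3 b$
$h{\left(m \right)} = -3 + i \sqrt{7}$ ($h{\left(m \right)} = \sqrt{-5 - 2} - 3 = \sqrt{-7} - 3 = i \sqrt{7} - 3 = -3 + i \sqrt{7}$)
$\sqrt{U{\left(-7 \right)} + h{\left(-161 \right)}} = \sqrt{\left(1 - 7\right) - \left(3 - i \sqrt{7}\right)} = \sqrt{-6 - \left(3 - i \sqrt{7}\right)} = \sqrt{-9 + i \sqrt{7}}$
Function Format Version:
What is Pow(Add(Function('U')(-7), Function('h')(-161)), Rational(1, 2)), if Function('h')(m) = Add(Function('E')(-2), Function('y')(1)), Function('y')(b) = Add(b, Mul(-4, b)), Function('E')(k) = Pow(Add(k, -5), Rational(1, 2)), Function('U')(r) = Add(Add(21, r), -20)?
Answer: Pow(Add(-9, Mul(I, Pow(7, Rational(1, 2)))), Rational(1, 2)) ≈ Add(0.43637, Mul(3.0316, I))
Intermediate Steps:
Function('U')(r) = Add(1, r)
Function('E')(k) = Pow(Add(-5, k), Rational(1, 2))
Function('y')(b) = Mul(-3, b)
Function('h')(m) = Add(-3, Mul(I, Pow(7, Rational(1, 2)))) (Function('h')(m) = Add(Pow(Add(-5, -2), Rational(1, 2)), Mul(-3, 1)) = Add(Pow(-7, Rational(1, 2)), -3) = Add(Mul(I, Pow(7, Rational(1, 2))), -3) = Add(-3, Mul(I, Pow(7, Rational(1, 2)))))
Pow(Add(Function('U')(-7), Function('h')(-161)), Rational(1, 2)) = Pow(Add(Add(1, -7), Add(-3, Mul(I, Pow(7, Rational(1, 2))))), Rational(1, 2)) = Pow(Add(-6, Add(-3, Mul(I, Pow(7, Rational(1, 2))))), Rational(1, 2)) = Pow(Add(-9, Mul(I, Pow(7, Rational(1, 2)))), Rational(1, 2))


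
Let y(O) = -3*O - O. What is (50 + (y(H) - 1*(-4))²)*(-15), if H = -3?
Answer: -4590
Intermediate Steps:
y(O) = -4*O
(50 + (y(H) - 1*(-4))²)*(-15) = (50 + (-4*(-3) - 1*(-4))²)*(-15) = (50 + (12 + 4)²)*(-15) = (50 + 16²)*(-15) = (50 + 256)*(-15) = 306*(-15) = -4590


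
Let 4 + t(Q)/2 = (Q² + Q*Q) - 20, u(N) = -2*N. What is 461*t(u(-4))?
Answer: 95888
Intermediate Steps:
t(Q) = -48 + 4*Q² (t(Q) = -8 + 2*((Q² + Q*Q) - 20) = -8 + 2*((Q² + Q²) - 20) = -8 + 2*(2*Q² - 20) = -8 + 2*(-20 + 2*Q²) = -8 + (-40 + 4*Q²) = -48 + 4*Q²)
461*t(u(-4)) = 461*(-48 + 4*(-2*(-4))²) = 461*(-48 + 4*8²) = 461*(-48 + 4*64) = 461*(-48 + 256) = 461*208 = 95888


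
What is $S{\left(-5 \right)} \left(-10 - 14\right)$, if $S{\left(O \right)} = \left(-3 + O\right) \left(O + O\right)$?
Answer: $-1920$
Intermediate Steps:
$S{\left(O \right)} = 2 O \left(-3 + O\right)$ ($S{\left(O \right)} = \left(-3 + O\right) 2 O = 2 O \left(-3 + O\right)$)
$S{\left(-5 \right)} \left(-10 - 14\right) = 2 \left(-5\right) \left(-3 - 5\right) \left(-10 - 14\right) = 2 \left(-5\right) \left(-8\right) \left(-10 - 14\right) = 80 \left(-24\right) = -1920$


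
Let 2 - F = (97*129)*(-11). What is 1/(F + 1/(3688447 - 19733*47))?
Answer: 2760996/380037294421 ≈ 7.2651e-6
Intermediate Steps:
F = 137645 (F = 2 - 97*129*(-11) = 2 - 12513*(-11) = 2 - 1*(-137643) = 2 + 137643 = 137645)
1/(F + 1/(3688447 - 19733*47)) = 1/(137645 + 1/(3688447 - 19733*47)) = 1/(137645 + 1/(3688447 - 927451)) = 1/(137645 + 1/2760996) = 1/(380037294421/2760996) = 2760996/380037294421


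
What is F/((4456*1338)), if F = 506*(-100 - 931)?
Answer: -260843/2981064 ≈ -0.087500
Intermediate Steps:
F = -521686 (F = 506*(-1031) = -521686)
F/((4456*1338)) = -521686/(4456*1338) = -521686/5962128 = -521686*1/5962128 = -260843/2981064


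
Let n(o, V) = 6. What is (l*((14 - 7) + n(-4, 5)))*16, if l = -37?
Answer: -7696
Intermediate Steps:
(l*((14 - 7) + n(-4, 5)))*16 = -37*((14 - 7) + 6)*16 = -37*(7 + 6)*16 = -37*13*16 = -481*16 = -7696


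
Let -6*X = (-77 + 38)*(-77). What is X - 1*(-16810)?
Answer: 32619/2 ≈ 16310.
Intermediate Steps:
X = -1001/2 (X = -(-77 + 38)*(-77)/6 = -(-13)*(-77)/2 = -⅙*3003 = -1001/2 ≈ -500.50)
X - 1*(-16810) = -1001/2 - 1*(-16810) = -1001/2 + 16810 = 32619/2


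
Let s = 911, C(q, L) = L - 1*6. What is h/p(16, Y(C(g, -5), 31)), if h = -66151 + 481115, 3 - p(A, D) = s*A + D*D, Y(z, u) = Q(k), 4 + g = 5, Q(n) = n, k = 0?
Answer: -414964/14573 ≈ -28.475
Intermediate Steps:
g = 1 (g = -4 + 5 = 1)
C(q, L) = -6 + L (C(q, L) = L - 6 = -6 + L)
Y(z, u) = 0
p(A, D) = 3 - D² - 911*A (p(A, D) = 3 - (911*A + D*D) = 3 - (911*A + D²) = 3 - (D² + 911*A) = 3 + (-D² - 911*A) = 3 - D² - 911*A)
h = 414964
h/p(16, Y(C(g, -5), 31)) = 414964/(3 - 1*0² - 911*16) = 414964/(3 - 1*0 - 14576) = 414964/(3 + 0 - 14576) = 414964/(-14573) = 414964*(-1/14573) = -414964/14573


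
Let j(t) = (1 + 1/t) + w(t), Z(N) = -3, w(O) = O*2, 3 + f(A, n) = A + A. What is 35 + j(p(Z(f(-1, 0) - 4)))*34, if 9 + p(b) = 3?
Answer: -1034/3 ≈ -344.67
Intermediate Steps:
f(A, n) = -3 + 2*A (f(A, n) = -3 + (A + A) = -3 + 2*A)
w(O) = 2*O
p(b) = -6 (p(b) = -9 + 3 = -6)
j(t) = 1 + 1/t + 2*t (j(t) = (1 + 1/t) + 2*t = 1 + 1/t + 2*t)
35 + j(p(Z(f(-1, 0) - 4)))*34 = 35 + (1 + 1/(-6) + 2*(-6))*34 = 35 + (1 - ⅙ - 12)*34 = 35 - 67/6*34 = 35 - 1139/3 = -1034/3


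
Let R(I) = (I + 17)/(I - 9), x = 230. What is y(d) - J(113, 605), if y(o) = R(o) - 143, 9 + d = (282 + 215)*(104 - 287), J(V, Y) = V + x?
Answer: -44119991/90969 ≈ -485.00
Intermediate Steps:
J(V, Y) = 230 + V (J(V, Y) = V + 230 = 230 + V)
d = -90960 (d = -9 + (282 + 215)*(104 - 287) = -9 + 497*(-183) = -9 - 90951 = -90960)
R(I) = (17 + I)/(-9 + I)
y(o) = -143 + (17 + o)/(-9 + o) (y(o) = (17 + o)/(-9 + o) - 143 = -143 + (17 + o)/(-9 + o))
y(d) - J(113, 605) = 2*(652 - 71*(-90960))/(-9 - 90960) - (230 + 113) = 2*(652 + 6458160)/(-90969) - 1*343 = 2*(-1/90969)*6458812 - 343 = -12917624/90969 - 343 = -44119991/90969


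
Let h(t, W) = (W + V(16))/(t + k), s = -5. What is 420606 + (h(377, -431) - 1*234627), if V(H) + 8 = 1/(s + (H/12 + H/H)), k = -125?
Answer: 374930149/2016 ≈ 1.8598e+5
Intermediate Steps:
V(H) = -8 + 1/(-4 + H/12) (V(H) = -8 + 1/(-5 + (H/12 + H/H)) = -8 + 1/(-5 + (H*(1/12) + 1)) = -8 + 1/(-5 + (H/12 + 1)) = -8 + 1/(-5 + (1 + H/12)) = -8 + 1/(-4 + H/12))
h(t, W) = (-67/8 + W)/(-125 + t) (h(t, W) = (W + 4*(99 - 2*16)/(-48 + 16))/(t - 125) = (W + 4*(99 - 32)/(-32))/(-125 + t) = (W + 4*(-1/32)*67)/(-125 + t) = (W - 67/8)/(-125 + t) = (-67/8 + W)/(-125 + t))
420606 + (h(377, -431) - 1*234627) = 420606 + ((-67/8 - 431)/(-125 + 377) - 1*234627) = 420606 + (-3515/8/252 - 234627) = 420606 + ((1/252)*(-3515/8) - 234627) = 420606 + (-3515/2016 - 234627) = 420606 - 473011547/2016 = 374930149/2016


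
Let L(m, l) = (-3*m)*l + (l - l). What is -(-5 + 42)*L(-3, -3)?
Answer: 999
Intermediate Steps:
L(m, l) = -3*l*m (L(m, l) = -3*l*m + 0 = -3*l*m)
-(-5 + 42)*L(-3, -3) = -(-5 + 42)*(-3*(-3)*(-3)) = -37*(-27) = -1*(-999) = 999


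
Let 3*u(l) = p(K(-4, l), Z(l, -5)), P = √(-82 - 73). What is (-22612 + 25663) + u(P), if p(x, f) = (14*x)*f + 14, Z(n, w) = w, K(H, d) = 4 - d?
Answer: 8887/3 + 70*I*√155/3 ≈ 2962.3 + 290.5*I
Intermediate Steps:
p(x, f) = 14 + 14*f*x (p(x, f) = 14*f*x + 14 = 14 + 14*f*x)
P = I*√155 (P = √(-155) = I*√155 ≈ 12.45*I)
u(l) = -266/3 + 70*l/3 (u(l) = (14 + 14*(-5)*(4 - l))/3 = (14 + (-280 + 70*l))/3 = (-266 + 70*l)/3 = -266/3 + 70*l/3)
(-22612 + 25663) + u(P) = (-22612 + 25663) + (-266/3 + 70*(I*√155)/3) = 3051 + (-266/3 + 70*I*√155/3) = 8887/3 + 70*I*√155/3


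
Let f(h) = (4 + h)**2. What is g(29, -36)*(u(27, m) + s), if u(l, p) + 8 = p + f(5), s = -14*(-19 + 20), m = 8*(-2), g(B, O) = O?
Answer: -1548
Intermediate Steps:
m = -16
s = -14 (s = -14*1 = -14)
u(l, p) = 73 + p (u(l, p) = -8 + (p + (4 + 5)**2) = -8 + (p + 9**2) = -8 + (p + 81) = -8 + (81 + p) = 73 + p)
g(29, -36)*(u(27, m) + s) = -36*((73 - 16) - 14) = -36*(57 - 14) = -36*43 = -1548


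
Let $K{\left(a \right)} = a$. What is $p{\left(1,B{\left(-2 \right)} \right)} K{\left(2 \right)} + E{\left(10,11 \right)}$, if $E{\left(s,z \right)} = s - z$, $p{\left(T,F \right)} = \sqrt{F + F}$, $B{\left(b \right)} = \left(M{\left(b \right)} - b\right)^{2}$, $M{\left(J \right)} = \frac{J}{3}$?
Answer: $-1 + \frac{8 \sqrt{2}}{3} \approx 2.7712$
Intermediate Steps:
$M{\left(J \right)} = \frac{J}{3}$ ($M{\left(J \right)} = J \frac{1}{3} = \frac{J}{3}$)
$B{\left(b \right)} = \frac{4 b^{2}}{9}$ ($B{\left(b \right)} = \left(\frac{b}{3} - b\right)^{2} = \left(- \frac{2 b}{3}\right)^{2} = \frac{4 b^{2}}{9}$)
$p{\left(T,F \right)} = \sqrt{2} \sqrt{F}$ ($p{\left(T,F \right)} = \sqrt{2 F} = \sqrt{2} \sqrt{F}$)
$p{\left(1,B{\left(-2 \right)} \right)} K{\left(2 \right)} + E{\left(10,11 \right)} = \sqrt{2} \sqrt{\frac{4 \left(-2\right)^{2}}{9}} \cdot 2 + \left(10 - 11\right) = \sqrt{2} \sqrt{\frac{4}{9} \cdot 4} \cdot 2 + \left(10 - 11\right) = \sqrt{2} \sqrt{\frac{16}{9}} \cdot 2 - 1 = \sqrt{2} \cdot \frac{4}{3} \cdot 2 - 1 = \frac{4 \sqrt{2}}{3} \cdot 2 - 1 = \frac{8 \sqrt{2}}{3} - 1 = -1 + \frac{8 \sqrt{2}}{3}$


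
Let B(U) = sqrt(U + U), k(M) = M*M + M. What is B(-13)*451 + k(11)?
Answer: 132 + 451*I*sqrt(26) ≈ 132.0 + 2299.7*I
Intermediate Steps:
k(M) = M + M**2 (k(M) = M**2 + M = M + M**2)
B(U) = sqrt(2)*sqrt(U) (B(U) = sqrt(2*U) = sqrt(2)*sqrt(U))
B(-13)*451 + k(11) = (sqrt(2)*sqrt(-13))*451 + 11*(1 + 11) = (sqrt(2)*(I*sqrt(13)))*451 + 11*12 = (I*sqrt(26))*451 + 132 = 451*I*sqrt(26) + 132 = 132 + 451*I*sqrt(26)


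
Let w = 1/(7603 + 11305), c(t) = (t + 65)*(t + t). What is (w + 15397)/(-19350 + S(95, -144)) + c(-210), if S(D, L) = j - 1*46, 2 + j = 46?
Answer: 22283482687923/365907616 ≈ 60899.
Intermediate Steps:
j = 44 (j = -2 + 46 = 44)
c(t) = 2*t*(65 + t) (c(t) = (65 + t)*(2*t) = 2*t*(65 + t))
w = 1/18908 ≈ 5.2888e-5
S(D, L) = -2 (S(D, L) = 44 - 1*46 = 44 - 46 = -2)
(w + 15397)/(-19350 + S(95, -144)) + c(-210) = (1/18908 + 15397)/(-19350 - 2) + 2*(-210)*(65 - 210) = (291126477/18908)/(-19352) + 2*(-210)*(-145) = (291126477/18908)*(-1/19352) + 60900 = -291126477/365907616 + 60900 = 22283482687923/365907616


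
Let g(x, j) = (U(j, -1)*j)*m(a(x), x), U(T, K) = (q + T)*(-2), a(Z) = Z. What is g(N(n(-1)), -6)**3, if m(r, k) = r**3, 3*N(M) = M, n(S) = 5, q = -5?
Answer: -166375000000/729 ≈ -2.2822e+8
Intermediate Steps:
N(M) = M/3
U(T, K) = 10 - 2*T (U(T, K) = (-5 + T)*(-2) = 10 - 2*T)
g(x, j) = j*x**3*(10 - 2*j) (g(x, j) = ((10 - 2*j)*j)*x**3 = (j*(10 - 2*j))*x**3 = j*x**3*(10 - 2*j))
g(N(n(-1)), -6)**3 = (2*(-6)*((1/3)*5)**3*(5 - 1*(-6)))**3 = (2*(-6)*(5/3)**3*(5 + 6))**3 = (2*(-6)*(125/27)*11)**3 = (-5500/9)**3 = -166375000000/729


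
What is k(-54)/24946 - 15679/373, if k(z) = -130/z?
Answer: -10560440773/251231166 ≈ -42.035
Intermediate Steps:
k(-54)/24946 - 15679/373 = -130/(-54)/24946 - 15679/373 = -130*(-1/54)*(1/24946) - 15679*1/373 = (65/27)*(1/24946) - 15679/373 = 65/673542 - 15679/373 = -10560440773/251231166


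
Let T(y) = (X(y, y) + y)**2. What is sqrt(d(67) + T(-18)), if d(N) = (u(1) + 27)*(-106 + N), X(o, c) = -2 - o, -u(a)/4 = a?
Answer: I*sqrt(893) ≈ 29.883*I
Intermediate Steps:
u(a) = -4*a
d(N) = -2438 + 23*N (d(N) = (-4*1 + 27)*(-106 + N) = (-4 + 27)*(-106 + N) = 23*(-106 + N) = -2438 + 23*N)
T(y) = 4 (T(y) = ((-2 - y) + y)**2 = (-2)**2 = 4)
sqrt(d(67) + T(-18)) = sqrt((-2438 + 23*67) + 4) = sqrt((-2438 + 1541) + 4) = sqrt(-897 + 4) = sqrt(-893) = I*sqrt(893)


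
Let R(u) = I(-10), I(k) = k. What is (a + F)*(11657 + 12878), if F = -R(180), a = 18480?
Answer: 453652150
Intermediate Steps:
R(u) = -10
F = 10 (F = -1*(-10) = 10)
(a + F)*(11657 + 12878) = (18480 + 10)*(11657 + 12878) = 18490*24535 = 453652150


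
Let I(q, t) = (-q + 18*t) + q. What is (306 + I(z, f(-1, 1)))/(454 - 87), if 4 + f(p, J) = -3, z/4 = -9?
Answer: 180/367 ≈ 0.49046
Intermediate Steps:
z = -36 (z = 4*(-9) = -36)
f(p, J) = -7 (f(p, J) = -4 - 3 = -7)
I(q, t) = 18*t
(306 + I(z, f(-1, 1)))/(454 - 87) = (306 + 18*(-7))/(454 - 87) = (306 - 126)/367 = 180*(1/367) = 180/367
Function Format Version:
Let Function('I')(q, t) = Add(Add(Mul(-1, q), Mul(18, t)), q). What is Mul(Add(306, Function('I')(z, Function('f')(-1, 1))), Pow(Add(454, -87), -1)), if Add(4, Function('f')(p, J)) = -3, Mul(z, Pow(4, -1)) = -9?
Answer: Rational(180, 367) ≈ 0.49046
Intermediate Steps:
z = -36 (z = Mul(4, -9) = -36)
Function('f')(p, J) = -7 (Function('f')(p, J) = Add(-4, -3) = -7)
Function('I')(q, t) = Mul(18, t)
Mul(Add(306, Function('I')(z, Function('f')(-1, 1))), Pow(Add(454, -87), -1)) = Mul(Add(306, Mul(18, -7)), Pow(Add(454, -87), -1)) = Mul(Add(306, -126), Pow(367, -1)) = Mul(180, Rational(1, 367)) = Rational(180, 367)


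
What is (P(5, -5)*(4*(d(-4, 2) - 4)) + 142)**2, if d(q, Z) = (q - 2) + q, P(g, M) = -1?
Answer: 39204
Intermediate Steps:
d(q, Z) = -2 + 2*q (d(q, Z) = (-2 + q) + q = -2 + 2*q)
(P(5, -5)*(4*(d(-4, 2) - 4)) + 142)**2 = (-4*((-2 + 2*(-4)) - 4) + 142)**2 = (-4*((-2 - 8) - 4) + 142)**2 = (-4*(-10 - 4) + 142)**2 = (-4*(-14) + 142)**2 = (-1*(-56) + 142)**2 = (56 + 142)**2 = 198**2 = 39204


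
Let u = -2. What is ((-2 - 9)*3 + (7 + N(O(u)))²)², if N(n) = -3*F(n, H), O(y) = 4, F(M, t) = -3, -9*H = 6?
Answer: 49729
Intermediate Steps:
H = -⅔ (H = -⅑*6 = -⅔ ≈ -0.66667)
N(n) = 9 (N(n) = -3*(-3) = 9)
((-2 - 9)*3 + (7 + N(O(u)))²)² = ((-2 - 9)*3 + (7 + 9)²)² = (-11*3 + 16²)² = (-33 + 256)² = 223² = 49729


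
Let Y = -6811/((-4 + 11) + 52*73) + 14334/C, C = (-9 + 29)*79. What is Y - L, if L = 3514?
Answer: -10535480769/3004370 ≈ -3506.7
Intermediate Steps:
C = 1580 (C = 20*79 = 1580)
Y = 21875411/3004370 (Y = -6811/((-4 + 11) + 52*73) + 14334/1580 = -6811/(7 + 3796) + 14334*(1/1580) = -6811/3803 + 7167/790 = 21875411/3004370 ≈ 7.2812)
Y - L = 21875411/3004370 - 1*3514 = 21875411/3004370 - 3514 = -10535480769/3004370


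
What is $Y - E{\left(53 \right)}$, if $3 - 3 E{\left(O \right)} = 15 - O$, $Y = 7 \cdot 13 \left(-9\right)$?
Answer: $- \frac{2498}{3} \approx -832.67$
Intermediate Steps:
$Y = -819$ ($Y = 91 \left(-9\right) = -819$)
$E{\left(O \right)} = -4 + \frac{O}{3}$ ($E{\left(O \right)} = 1 - \frac{15 - O}{3} = 1 + \left(-5 + \frac{O}{3}\right) = -4 + \frac{O}{3}$)
$Y - E{\left(53 \right)} = -819 - \left(-4 + \frac{1}{3} \cdot 53\right) = -819 - \left(-4 + \frac{53}{3}\right) = -819 - \frac{41}{3} = - \frac{2498}{3}$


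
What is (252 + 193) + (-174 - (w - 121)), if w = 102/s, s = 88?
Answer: 17197/44 ≈ 390.84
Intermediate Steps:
w = 51/44 (w = 102/88 = 102*(1/88) = 51/44 ≈ 1.1591)
(252 + 193) + (-174 - (w - 121)) = (252 + 193) + (-174 - (51/44 - 121)) = 445 + (-174 - 1*(-5273/44)) = 445 + (-174 + 5273/44) = 445 - 2383/44 = 17197/44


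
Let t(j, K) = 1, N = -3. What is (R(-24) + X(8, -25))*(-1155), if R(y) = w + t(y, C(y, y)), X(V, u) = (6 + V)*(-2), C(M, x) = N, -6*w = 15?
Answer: 68145/2 ≈ 34073.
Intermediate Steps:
w = -5/2 (w = -⅙*15 = -5/2 ≈ -2.5000)
C(M, x) = -3
X(V, u) = -12 - 2*V
R(y) = -3/2 (R(y) = -5/2 + 1 = -3/2)
(R(-24) + X(8, -25))*(-1155) = (-3/2 + (-12 - 2*8))*(-1155) = (-3/2 + (-12 - 16))*(-1155) = (-3/2 - 28)*(-1155) = -59/2*(-1155) = 68145/2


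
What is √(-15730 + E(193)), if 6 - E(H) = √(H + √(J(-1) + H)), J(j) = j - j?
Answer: √(-15724 - √(193 + √193)) ≈ 125.45*I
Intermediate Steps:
J(j) = 0
E(H) = 6 - √(H + √H) (E(H) = 6 - √(H + √(0 + H)) = 6 - √(H + √H))
√(-15730 + E(193)) = √(-15730 + (6 - √(193 + √193))) = √(-15724 - √(193 + √193))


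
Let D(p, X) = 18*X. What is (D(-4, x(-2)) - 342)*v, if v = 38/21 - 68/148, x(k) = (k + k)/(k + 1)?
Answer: -94410/259 ≈ -364.52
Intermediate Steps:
x(k) = 2*k/(1 + k) (x(k) = (2*k)/(1 + k) = 2*k/(1 + k))
v = 1049/777 (v = 38*(1/21) - 68*1/148 = 38/21 - 17/37 = 1049/777 ≈ 1.3501)
(D(-4, x(-2)) - 342)*v = (18*(2*(-2)/(1 - 2)) - 342)*(1049/777) = (18*(2*(-2)/(-1)) - 342)*(1049/777) = (18*(2*(-2)*(-1)) - 342)*(1049/777) = (18*4 - 342)*(1049/777) = (72 - 342)*(1049/777) = -270*1049/777 = -94410/259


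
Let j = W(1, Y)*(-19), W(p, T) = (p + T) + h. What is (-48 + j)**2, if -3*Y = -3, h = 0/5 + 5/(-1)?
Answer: 81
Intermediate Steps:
h = -5 (h = 0*(1/5) + 5*(-1) = 0 - 5 = -5)
Y = 1 (Y = -1/3*(-3) = 1)
W(p, T) = -5 + T + p (W(p, T) = (p + T) - 5 = (T + p) - 5 = -5 + T + p)
j = 57 (j = (-5 + 1 + 1)*(-19) = -3*(-19) = 57)
(-48 + j)**2 = (-48 + 57)**2 = 9**2 = 81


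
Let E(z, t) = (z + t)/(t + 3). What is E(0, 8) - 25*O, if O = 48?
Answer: -13192/11 ≈ -1199.3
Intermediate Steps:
E(z, t) = (t + z)/(3 + t)
E(0, 8) - 25*O = (8 + 0)/(3 + 8) - 25*48 = 8/11 - 1200 = -13192/11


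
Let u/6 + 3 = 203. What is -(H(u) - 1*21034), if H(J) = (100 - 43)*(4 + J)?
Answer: -47594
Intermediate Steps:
u = 1200 (u = -18 + 6*203 = -18 + 1218 = 1200)
H(J) = 228 + 57*J (H(J) = 57*(4 + J) = 228 + 57*J)
-(H(u) - 1*21034) = -((228 + 57*1200) - 1*21034) = -((228 + 68400) - 21034) = -(68628 - 21034) = -1*47594 = -47594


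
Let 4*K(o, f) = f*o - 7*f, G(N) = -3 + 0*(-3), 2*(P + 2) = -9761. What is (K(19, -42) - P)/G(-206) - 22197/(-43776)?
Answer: -23128217/14592 ≈ -1585.0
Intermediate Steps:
P = -9765/2 (P = -2 + (½)*(-9761) = -2 - 9761/2 = -9765/2 ≈ -4882.5)
G(N) = -3 (G(N) = -3 + 0 = -3)
K(o, f) = -7*f/4 + f*o/4 (K(o, f) = (f*o - 7*f)/4 = (-7*f + f*o)/4 = -7*f/4 + f*o/4)
(K(19, -42) - P)/G(-206) - 22197/(-43776) = ((¼)*(-42)*(-7 + 19) - 1*(-9765/2))/(-3) - 22197/(-43776) = ((¼)*(-42)*12 + 9765/2)*(-⅓) - 22197*(-1/43776) = (-126 + 9765/2)*(-⅓) + 7399/14592 = (9513/2)*(-⅓) + 7399/14592 = -3171/2 + 7399/14592 = -23128217/14592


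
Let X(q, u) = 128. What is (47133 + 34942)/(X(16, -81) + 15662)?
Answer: 16415/3158 ≈ 5.1979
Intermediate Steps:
(47133 + 34942)/(X(16, -81) + 15662) = (47133 + 34942)/(128 + 15662) = 82075/15790 = 82075*(1/15790) = 16415/3158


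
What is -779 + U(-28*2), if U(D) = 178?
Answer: -601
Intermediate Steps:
-779 + U(-28*2) = -779 + 178 = -601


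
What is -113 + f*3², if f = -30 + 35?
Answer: -68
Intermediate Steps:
f = 5
-113 + f*3² = -113 + 5*3² = -113 + 5*9 = -113 + 45 = -68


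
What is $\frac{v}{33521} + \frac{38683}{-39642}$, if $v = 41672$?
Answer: $\frac{355268581}{1328839482} \approx 0.26735$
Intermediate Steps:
$\frac{v}{33521} + \frac{38683}{-39642} = \frac{41672}{33521} + \frac{38683}{-39642} = 41672 \cdot \frac{1}{33521} + 38683 \left(- \frac{1}{39642}\right) = \frac{41672}{33521} - \frac{38683}{39642} = \frac{355268581}{1328839482}$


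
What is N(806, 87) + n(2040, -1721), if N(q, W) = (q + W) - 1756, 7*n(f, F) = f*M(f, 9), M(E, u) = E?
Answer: 4155559/7 ≈ 5.9365e+5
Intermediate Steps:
n(f, F) = f²/7 (n(f, F) = (f*f)/7 = f²/7)
N(q, W) = -1756 + W + q (N(q, W) = (W + q) - 1756 = -1756 + W + q)
N(806, 87) + n(2040, -1721) = (-1756 + 87 + 806) + (⅐)*2040² = -863 + (⅐)*4161600 = -863 + 4161600/7 = 4155559/7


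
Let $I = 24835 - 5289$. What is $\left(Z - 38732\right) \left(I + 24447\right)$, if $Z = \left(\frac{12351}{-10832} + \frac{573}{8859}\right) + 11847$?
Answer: $- \frac{37834072497526143}{31986896} \approx -1.1828 \cdot 10^{9}$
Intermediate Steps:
$I = 19546$ ($I = 24835 - 5289 = 19546$)
$Z = \frac{378914353321}{31986896}$ ($Z = \left(12351 \left(- \frac{1}{10832}\right) + 573 \cdot \frac{1}{8859}\right) + 11847 = \left(- \frac{12351}{10832} + \frac{191}{2953}\right) + 11847 = - \frac{34403591}{31986896} + 11847 = \frac{378914353321}{31986896} \approx 11846.0$)
$\left(Z - 38732\right) \left(I + 24447\right) = \left(\frac{378914353321}{31986896} - 38732\right) \left(19546 + 24447\right) = \left(- \frac{860002102551}{31986896}\right) 43993 = - \frac{37834072497526143}{31986896}$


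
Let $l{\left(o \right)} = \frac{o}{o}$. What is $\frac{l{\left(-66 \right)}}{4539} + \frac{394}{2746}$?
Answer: $\frac{895556}{6232047} \approx 0.1437$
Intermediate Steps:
$l{\left(o \right)} = 1$
$\frac{l{\left(-66 \right)}}{4539} + \frac{394}{2746} = 1 \cdot \frac{1}{4539} + \frac{394}{2746} = 1 \cdot \frac{1}{4539} + 394 \cdot \frac{1}{2746} = \frac{1}{4539} + \frac{197}{1373} = \frac{895556}{6232047}$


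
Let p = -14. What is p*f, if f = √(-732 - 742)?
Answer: -14*I*√1474 ≈ -537.5*I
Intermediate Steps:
f = I*√1474 (f = √(-1474) = I*√1474 ≈ 38.393*I)
p*f = -14*I*√1474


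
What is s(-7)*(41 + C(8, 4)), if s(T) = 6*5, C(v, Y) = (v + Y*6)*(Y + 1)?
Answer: 6030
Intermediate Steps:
C(v, Y) = (1 + Y)*(v + 6*Y) (C(v, Y) = (v + 6*Y)*(1 + Y) = (1 + Y)*(v + 6*Y))
s(T) = 30
s(-7)*(41 + C(8, 4)) = 30*(41 + (8 + 6*4 + 6*4² + 4*8)) = 30*(41 + (8 + 24 + 6*16 + 32)) = 30*(41 + (8 + 24 + 96 + 32)) = 30*(41 + 160) = 30*201 = 6030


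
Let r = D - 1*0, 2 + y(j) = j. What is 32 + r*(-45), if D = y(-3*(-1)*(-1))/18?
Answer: 89/2 ≈ 44.500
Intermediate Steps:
y(j) = -2 + j
D = -5/18 (D = (-2 - 3*(-1)*(-1))/18 = (-2 + 3*(-1))*(1/18) = (-2 - 3)*(1/18) = -5*1/18 = -5/18 ≈ -0.27778)
r = -5/18 (r = -5/18 - 1*0 = -5/18 + 0 = -5/18 ≈ -0.27778)
32 + r*(-45) = 32 - 5/18*(-45) = 32 + 25/2 = 89/2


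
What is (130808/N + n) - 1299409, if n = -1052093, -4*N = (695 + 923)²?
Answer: -1539013511270/654481 ≈ -2.3515e+6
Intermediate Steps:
N = -654481 (N = -(695 + 923)²/4 = -¼*1618² = -¼*2617924 = -654481)
(130808/N + n) - 1299409 = (130808/(-654481) - 1052093) - 1299409 = (130808*(-1/654481) - 1052093) - 1299409 = (-130808/654481 - 1052093) - 1299409 = -688575009541/654481 - 1299409 = -1539013511270/654481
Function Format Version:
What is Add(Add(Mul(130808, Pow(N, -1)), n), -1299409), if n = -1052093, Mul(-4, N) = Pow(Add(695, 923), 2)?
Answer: Rational(-1539013511270, 654481) ≈ -2.3515e+6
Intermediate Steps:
N = -654481 (N = Mul(Rational(-1, 4), Pow(Add(695, 923), 2)) = Mul(Rational(-1, 4), Pow(1618, 2)) = Mul(Rational(-1, 4), 2617924) = -654481)
Add(Add(Mul(130808, Pow(N, -1)), n), -1299409) = Add(Add(Mul(130808, Pow(-654481, -1)), -1052093), -1299409) = Add(Add(Mul(130808, Rational(-1, 654481)), -1052093), -1299409) = Add(Add(Rational(-130808, 654481), -1052093), -1299409) = Add(Rational(-688575009541, 654481), -1299409) = Rational(-1539013511270, 654481)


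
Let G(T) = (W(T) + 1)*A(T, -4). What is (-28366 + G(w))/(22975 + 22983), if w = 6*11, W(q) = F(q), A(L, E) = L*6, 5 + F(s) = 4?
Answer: -14183/22979 ≈ -0.61722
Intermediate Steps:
F(s) = -1 (F(s) = -5 + 4 = -1)
A(L, E) = 6*L
W(q) = -1
w = 66
G(T) = 0 (G(T) = (-1 + 1)*(6*T) = 0*(6*T) = 0)
(-28366 + G(w))/(22975 + 22983) = (-28366 + 0)/(22975 + 22983) = -28366/45958 = -28366*1/45958 = -14183/22979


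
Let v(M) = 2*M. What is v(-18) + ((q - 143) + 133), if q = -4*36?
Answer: -190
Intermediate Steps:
q = -144
v(-18) + ((q - 143) + 133) = 2*(-18) + ((-144 - 143) + 133) = -36 + (-287 + 133) = -36 - 154 = -190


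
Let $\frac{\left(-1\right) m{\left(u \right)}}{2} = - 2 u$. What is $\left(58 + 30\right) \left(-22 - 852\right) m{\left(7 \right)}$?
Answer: $-2153536$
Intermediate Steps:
$m{\left(u \right)} = 4 u$ ($m{\left(u \right)} = - 2 \left(- 2 u\right) = 4 u$)
$\left(58 + 30\right) \left(-22 - 852\right) m{\left(7 \right)} = \left(58 + 30\right) \left(-22 - 852\right) 4 \cdot 7 = 88 \left(-874\right) 28 = \left(-76912\right) 28 = -2153536$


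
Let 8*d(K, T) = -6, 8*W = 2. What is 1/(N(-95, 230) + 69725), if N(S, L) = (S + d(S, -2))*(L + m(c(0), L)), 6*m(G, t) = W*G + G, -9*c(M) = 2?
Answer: 432/20609395 ≈ 2.0961e-5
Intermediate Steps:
W = ¼ (W = (⅛)*2 = ¼ ≈ 0.25000)
d(K, T) = -¾ (d(K, T) = (⅛)*(-6) = -¾)
c(M) = -2/9 (c(M) = -⅑*2 = -2/9)
m(G, t) = 5*G/24 (m(G, t) = (G/4 + G)/6 = (5*G/4)/6 = 5*G/24)
N(S, L) = (-5/108 + L)*(-¾ + S) (N(S, L) = (S - ¾)*(L + (5/24)*(-2/9)) = (-¾ + S)*(L - 5/108) = (-¾ + S)*(-5/108 + L) = (-5/108 + L)*(-¾ + S))
1/(N(-95, 230) + 69725) = 1/((5/144 - 5/108*(-95) - ¾*230 + 230*(-95)) + 69725) = 1/((5/144 + 475/108 - 345/2 - 21850) + 69725) = 1/(-9511805/432 + 69725) = 1/(20609395/432) = 432/20609395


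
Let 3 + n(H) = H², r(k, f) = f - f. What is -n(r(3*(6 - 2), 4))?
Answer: 3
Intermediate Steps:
r(k, f) = 0
n(H) = -3 + H²
-n(r(3*(6 - 2), 4)) = -(-3 + 0²) = -(-3 + 0) = -1*(-3) = 3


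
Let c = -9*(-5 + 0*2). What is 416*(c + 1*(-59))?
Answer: -5824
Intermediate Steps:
c = 45 (c = -9*(-5 + 0) = -9*(-5) = 45)
416*(c + 1*(-59)) = 416*(45 + 1*(-59)) = 416*(45 - 59) = 416*(-14) = -5824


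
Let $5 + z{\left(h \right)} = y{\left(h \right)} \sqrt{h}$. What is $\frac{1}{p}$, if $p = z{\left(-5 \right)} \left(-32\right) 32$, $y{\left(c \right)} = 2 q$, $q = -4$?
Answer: $\frac{1}{70656} - \frac{i \sqrt{5}}{44160} \approx 1.4153 \cdot 10^{-5} - 5.0636 \cdot 10^{-5} i$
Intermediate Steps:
$y{\left(c \right)} = -8$ ($y{\left(c \right)} = 2 \left(-4\right) = -8$)
$z{\left(h \right)} = -5 - 8 \sqrt{h}$
$p = 5120 + 8192 i \sqrt{5}$ ($p = \left(-5 - 8 \sqrt{-5}\right) \left(-32\right) 32 = \left(-5 - 8 i \sqrt{5}\right) \left(-32\right) 32 = \left(160 + 256 i \sqrt{5}\right) 32 = 5120 + 8192 i \sqrt{5} \approx 5120.0 + 18318.0 i$)
$\frac{1}{p} = \frac{1}{5120 + 8192 i \sqrt{5}}$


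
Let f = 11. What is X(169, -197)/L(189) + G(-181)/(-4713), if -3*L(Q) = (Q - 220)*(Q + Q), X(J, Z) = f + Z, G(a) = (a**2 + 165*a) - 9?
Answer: -7260/10997 ≈ -0.66018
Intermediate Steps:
G(a) = -9 + a**2 + 165*a
X(J, Z) = 11 + Z
L(Q) = -2*Q*(-220 + Q)/3 (L(Q) = -(Q - 220)*(Q + Q)/3 = -(-220 + Q)*2*Q/3 = -2*Q*(-220 + Q)/3)
X(169, -197)/L(189) + G(-181)/(-4713) = (11 - 197)/(((2/3)*189*(220 - 1*189))) + (-9 + (-181)**2 + 165*(-181))/(-4713) = -186*1/(126*(220 - 189)) + (-9 + 32761 - 29865)*(-1/4713) = -186/((2/3)*189*31) + 2887*(-1/4713) = -186/3906 - 2887/4713 = -186*1/3906 - 2887/4713 = -1/21 - 2887/4713 = -7260/10997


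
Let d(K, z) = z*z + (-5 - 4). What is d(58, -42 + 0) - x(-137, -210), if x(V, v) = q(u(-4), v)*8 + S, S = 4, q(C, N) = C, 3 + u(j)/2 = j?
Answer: 1863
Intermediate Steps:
u(j) = -6 + 2*j
d(K, z) = -9 + z² (d(K, z) = z² - 9 = -9 + z²)
x(V, v) = -108 (x(V, v) = (-6 + 2*(-4))*8 + 4 = (-6 - 8)*8 + 4 = -14*8 + 4 = -112 + 4 = -108)
d(58, -42 + 0) - x(-137, -210) = (-9 + (-42 + 0)²) - 1*(-108) = (-9 + (-42)²) + 108 = (-9 + 1764) + 108 = 1755 + 108 = 1863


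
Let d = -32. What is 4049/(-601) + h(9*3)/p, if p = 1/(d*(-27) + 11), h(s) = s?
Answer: 14194576/601 ≈ 23618.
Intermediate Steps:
p = 1/875 (p = 1/(-32*(-27) + 11) = 1/(864 + 11) = 1/875 ≈ 0.0011429)
4049/(-601) + h(9*3)/p = 4049/(-601) + (9*3)/(1/875) = 4049*(-1/601) + 27*875 = -4049/601 + 23625 = 14194576/601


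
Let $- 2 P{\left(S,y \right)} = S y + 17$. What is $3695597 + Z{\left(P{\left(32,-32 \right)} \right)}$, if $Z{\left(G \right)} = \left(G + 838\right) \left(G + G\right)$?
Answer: $\frac{10092975}{2} \approx 5.0465 \cdot 10^{6}$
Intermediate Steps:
$P{\left(S,y \right)} = - \frac{17}{2} - \frac{S y}{2}$ ($P{\left(S,y \right)} = - \frac{S y + 17}{2} = - \frac{17 + S y}{2} = - \frac{17}{2} - \frac{S y}{2}$)
$Z{\left(G \right)} = 2 G \left(838 + G\right)$ ($Z{\left(G \right)} = \left(838 + G\right) 2 G = 2 G \left(838 + G\right)$)
$3695597 + Z{\left(P{\left(32,-32 \right)} \right)} = 3695597 + 2 \left(- \frac{17}{2} - 16 \left(-32\right)\right) \left(838 - \left(\frac{17}{2} + 16 \left(-32\right)\right)\right) = 3695597 + 2 \left(- \frac{17}{2} + 512\right) \left(838 + \left(- \frac{17}{2} + 512\right)\right) = 3695597 + 2 \cdot \frac{1007}{2} \left(838 + \frac{1007}{2}\right) = 3695597 + 2 \cdot \frac{1007}{2} \cdot \frac{2683}{2} = 3695597 + \frac{2701781}{2} = \frac{10092975}{2}$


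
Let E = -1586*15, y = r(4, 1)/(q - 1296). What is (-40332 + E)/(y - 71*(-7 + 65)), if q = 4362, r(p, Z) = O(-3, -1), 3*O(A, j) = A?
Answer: 196598052/12625789 ≈ 15.571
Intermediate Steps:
O(A, j) = A/3
r(p, Z) = -1 (r(p, Z) = (⅓)*(-3) = -1)
y = -1/3066 (y = -1/(4362 - 1296) = -1/3066 ≈ -0.00032616)
E = -23790
(-40332 + E)/(y - 71*(-7 + 65)) = (-40332 - 23790)/(-1/3066 - 71*(-7 + 65)) = -64122/(-1/3066 - 71*58) = -64122/(-1/3066 - 4118) = -64122/(-12625789/3066) = -64122*(-3066/12625789) = 196598052/12625789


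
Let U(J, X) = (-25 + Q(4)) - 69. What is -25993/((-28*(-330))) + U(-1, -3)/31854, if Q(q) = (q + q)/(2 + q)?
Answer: -37674421/13378680 ≈ -2.8160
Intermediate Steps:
Q(q) = 2*q/(2 + q) (Q(q) = (2*q)/(2 + q) = 2*q/(2 + q))
U(J, X) = -278/3 (U(J, X) = (-25 + 2*4/(2 + 4)) - 69 = (-25 + 2*4/6) - 69 = (-25 + 2*4*(⅙)) - 69 = (-25 + 4/3) - 69 = -71/3 - 69 = -278/3)
-25993/((-28*(-330))) + U(-1, -3)/31854 = -25993/((-28*(-330))) - 278/3/31854 = -25993/9240 - 278/3*1/31854 = -25993*1/9240 - 139/47781 = -2363/840 - 139/47781 = -37674421/13378680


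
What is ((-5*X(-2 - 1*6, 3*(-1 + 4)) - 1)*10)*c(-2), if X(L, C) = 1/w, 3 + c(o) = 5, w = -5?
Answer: 0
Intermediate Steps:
c(o) = 2 (c(o) = -3 + 5 = 2)
X(L, C) = -⅕ (X(L, C) = 1/(-5) = -⅕)
((-5*X(-2 - 1*6, 3*(-1 + 4)) - 1)*10)*c(-2) = ((-5*(-⅕) - 1)*10)*2 = ((1 - 1)*10)*2 = (0*10)*2 = 0*2 = 0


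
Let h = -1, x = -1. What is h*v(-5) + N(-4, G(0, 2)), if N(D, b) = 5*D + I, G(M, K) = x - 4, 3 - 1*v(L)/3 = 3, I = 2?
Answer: -18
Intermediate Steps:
v(L) = 0 (v(L) = 9 - 3*3 = 9 - 9 = 0)
G(M, K) = -5 (G(M, K) = -1 - 4 = -5)
N(D, b) = 2 + 5*D (N(D, b) = 5*D + 2 = 2 + 5*D)
h*v(-5) + N(-4, G(0, 2)) = -1*0 + (2 + 5*(-4)) = 0 + (2 - 20) = 0 - 18 = -18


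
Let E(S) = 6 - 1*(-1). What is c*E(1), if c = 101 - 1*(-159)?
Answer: 1820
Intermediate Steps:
E(S) = 7 (E(S) = 6 + 1 = 7)
c = 260 (c = 101 + 159 = 260)
c*E(1) = 260*7 = 1820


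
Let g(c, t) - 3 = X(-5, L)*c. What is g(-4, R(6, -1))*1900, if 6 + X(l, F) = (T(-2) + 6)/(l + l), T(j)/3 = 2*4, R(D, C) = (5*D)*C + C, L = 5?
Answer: 74100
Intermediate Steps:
R(D, C) = C + 5*C*D (R(D, C) = 5*C*D + C = C + 5*C*D)
T(j) = 24 (T(j) = 3*(2*4) = 3*8 = 24)
X(l, F) = -6 + 15/l (X(l, F) = -6 + (24 + 6)/(l + l) = -6 + 30/((2*l)) = -6 + 30*(1/(2*l)) = -6 + 15/l)
g(c, t) = 3 - 9*c (g(c, t) = 3 + (-6 + 15/(-5))*c = 3 + (-6 + 15*(-⅕))*c = 3 + (-6 - 3)*c = 3 - 9*c)
g(-4, R(6, -1))*1900 = (3 - 9*(-4))*1900 = (3 + 36)*1900 = 39*1900 = 74100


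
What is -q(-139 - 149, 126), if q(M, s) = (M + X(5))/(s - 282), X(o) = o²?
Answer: -263/156 ≈ -1.6859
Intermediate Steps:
q(M, s) = (25 + M)/(-282 + s) (q(M, s) = (M + 5²)/(s - 282) = (M + 25)/(-282 + s) = (25 + M)/(-282 + s))
-q(-139 - 149, 126) = -(25 + (-139 - 149))/(-282 + 126) = -(25 - 288)/(-156) = -(-1)*(-263)/156 = -1*263/156 = -263/156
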